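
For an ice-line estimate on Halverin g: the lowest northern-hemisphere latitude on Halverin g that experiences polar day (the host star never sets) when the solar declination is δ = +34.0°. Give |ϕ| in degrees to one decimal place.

Polar day requires cos h₀ = −tan ϕ tan δ ≤ −1, i.e. tan ϕ tan δ ≥ 1.
The boundary is |tan ϕ| · |tan δ| = 1, so |ϕ| = 90° − |δ| = 90° − 34.0° = 56.0° in the northern hemisphere.

|ϕ| = 56.0°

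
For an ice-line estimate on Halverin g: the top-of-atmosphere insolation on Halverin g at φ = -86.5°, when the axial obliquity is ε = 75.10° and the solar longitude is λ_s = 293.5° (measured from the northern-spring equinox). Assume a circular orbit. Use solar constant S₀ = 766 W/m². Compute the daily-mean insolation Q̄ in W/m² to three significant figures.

Solar declination: sin δ = sin ε · sin λ_s = sin 75.10° × sin 293.5° = -0.88622, so δ = -62.403°.
cos H₀ = −tan(-86.5°) tan(-62.403°) = -31.2779 ≤ −1 ⇒ polar day, H₀ = π.
Bracket: H₀ sin φ sin δ + cos φ cos δ sin H₀ = 3.1416×-0.99813×-0.88622 + 0.06105×0.46326×0.00000 = 2.778942 + 0.000000 = 2.778942.
Q̄ = (S₀/π) × [bracket] = (766/π) × 2.778942 = 677.6 W/m².

Q̄ ≈ 678 W/m²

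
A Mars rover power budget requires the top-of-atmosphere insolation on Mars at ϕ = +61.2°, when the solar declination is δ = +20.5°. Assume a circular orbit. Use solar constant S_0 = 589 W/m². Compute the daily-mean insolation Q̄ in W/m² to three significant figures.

Q̄ ≈ 195 W/m²

cos h₀ = −tan(+61.2°) tan(+20.500°) = -0.6801, h₀ = 2.3187 rad.
Bracket: h₀ sin ϕ sin δ + cos ϕ cos δ sin h₀ = 2.3187×0.87631×0.35021 + 0.48175×0.93667×0.73313 = 0.711592 + 0.330818 = 1.042410.
Q̄ = (S_0/π) × [bracket] = (589/π) × 1.042410 = 195.4 W/m².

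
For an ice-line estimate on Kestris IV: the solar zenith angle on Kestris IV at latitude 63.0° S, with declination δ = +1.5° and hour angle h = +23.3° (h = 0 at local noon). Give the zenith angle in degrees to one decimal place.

cos θ_z = sin φ sin δ + cos φ cos δ cos h = -0.023324 + 0.416823 = 0.393499.
θ_z = arccos(0.393499) = 66.8°.

θ_z = 66.8°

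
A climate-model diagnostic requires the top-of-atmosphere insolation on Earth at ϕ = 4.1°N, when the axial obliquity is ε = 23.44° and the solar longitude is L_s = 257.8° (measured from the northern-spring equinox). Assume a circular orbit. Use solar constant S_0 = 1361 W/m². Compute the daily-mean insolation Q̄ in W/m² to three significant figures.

Q̄ ≈ 379 W/m²

Solar declination: sin δ = sin ε · sin L_s = sin 23.44° × sin 257.8° = -0.38880, so δ = -22.880°.
cos h₀ = −tan(+4.1°) tan(-22.880°) = 0.0302, h₀ = 1.5405 rad.
Bracket: h₀ sin ϕ sin δ + cos ϕ cos δ sin h₀ = 1.5405×0.07150×-0.38880 + 0.99744×0.92132×0.99954 = -0.042825 + 0.918539 = 0.875714.
Q̄ = (S_0/π) × [bracket] = (1361/π) × 0.875714 = 379.4 W/m².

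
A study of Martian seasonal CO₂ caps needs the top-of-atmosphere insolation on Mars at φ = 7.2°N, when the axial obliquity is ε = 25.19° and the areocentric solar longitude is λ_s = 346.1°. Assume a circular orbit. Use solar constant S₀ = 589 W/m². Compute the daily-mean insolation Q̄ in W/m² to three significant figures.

sin δ = sin 25.19° × sin 346.1° = -0.10225, so δ = -5.869°.
cos H₀ = −tan(+7.2°) tan(-5.869°) = 0.0130, H₀ = 1.5578 rad.
Bracket: H₀ sin φ sin δ + cos φ cos δ sin H₀ = 1.5578×0.12533×-0.10225 + 0.99211×0.99476×0.99992 = -0.019963 + 0.986832 = 0.966869.
Q̄ = (S₀/π) × [bracket] = (589/π) × 0.966869 = 181.3 W/m².

Q̄ ≈ 181 W/m²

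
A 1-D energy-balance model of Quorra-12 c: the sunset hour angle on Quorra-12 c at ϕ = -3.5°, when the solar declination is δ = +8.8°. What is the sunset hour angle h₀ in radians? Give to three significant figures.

h₀ = 1.56 rad

cos h₀ = −tan ϕ · tan δ = −tan(-3.5°) × tan(+8.800°) = 0.0095, so h₀ = 1.5613 rad = 89.46°.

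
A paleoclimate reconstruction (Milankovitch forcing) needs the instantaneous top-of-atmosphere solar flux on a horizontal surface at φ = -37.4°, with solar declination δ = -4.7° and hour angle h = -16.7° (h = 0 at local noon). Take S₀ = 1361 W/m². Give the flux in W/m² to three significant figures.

cos θ_z = sin φ sin δ + cos φ cos δ cos h = 0.049767 + 0.758350 = 0.808117.
Flux = S₀ · cos θ_z = 1361 × 0.808117 = 1100 W/m².

1.10e+03 W/m²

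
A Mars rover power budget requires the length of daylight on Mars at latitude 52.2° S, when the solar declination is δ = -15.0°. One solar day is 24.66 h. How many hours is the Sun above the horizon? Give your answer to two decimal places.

cos H₀ = −tan φ · tan δ = −tan(-52.2°) × tan(-15.000°) = -0.3454, so H₀ = 1.9235 rad = 110.21°.
Daylight = 2H₀/(2π) × 24.66 h = (1.9235/π) × 24.66 = 15.10 h.

15.10 h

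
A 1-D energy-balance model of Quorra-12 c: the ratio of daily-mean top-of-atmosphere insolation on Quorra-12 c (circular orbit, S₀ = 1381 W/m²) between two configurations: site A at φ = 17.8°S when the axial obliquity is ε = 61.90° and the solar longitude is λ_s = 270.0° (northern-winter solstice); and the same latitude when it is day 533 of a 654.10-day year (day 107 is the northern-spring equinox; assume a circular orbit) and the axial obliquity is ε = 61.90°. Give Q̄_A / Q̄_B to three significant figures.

Q̄_A / Q̄_B ≈ 0.915

— Configuration A (φ=-17.8°):
Solar declination: sin δ = sin ε · sin λ_s = sin 61.90° × sin 270.0° = -0.88213, so δ = -61.900°.
cos H₀ = −tan(-17.8°) tan(-61.900°) = -0.6013, H₀ = 2.2159 rad.
Bracket: H₀ sin φ sin δ + cos φ cos δ sin H₀ = 2.2159×-0.30570×-0.88213 + 0.95213×0.47101×0.79902 = 0.597555 + 0.358331 = 0.955886.
Q̄ = (S₀/π) × [bracket] = (1381/π) × 0.955886 = 420.19 W/m².
— Configuration B (φ=-17.8°):
Solar longitude: λ_s = 360° × (533 − 107)/654.10 = 234.460°.
sin δ = sin 61.90° × sin 234.460° = -0.71779, so δ = -45.872°.
cos H₀ = −tan(-17.8°) tan(-45.872°) = -0.3310, H₀ = 1.9082 rad.
Bracket: H₀ sin φ sin δ + cos φ cos δ sin H₀ = 1.9082×-0.30570×-0.71779 + 0.95213×0.69626×0.94363 = 0.418713 + 0.625561 = 1.044274.
Q̄ = (S₀/π) × [bracket] = (1381/π) × 1.044274 = 459.05 W/m².
Ratio Q̄_A / Q̄_B = 420.19 / 459.05 = 0.9153.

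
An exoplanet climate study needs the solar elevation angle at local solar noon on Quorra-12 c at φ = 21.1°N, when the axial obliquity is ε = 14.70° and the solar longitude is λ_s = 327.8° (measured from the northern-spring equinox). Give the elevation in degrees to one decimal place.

Solar declination: sin δ = sin ε · sin λ_s = sin 14.70° × sin 327.8° = -0.13522, so δ = -7.771°.
At local noon the hour angle is zero, so the zenith angle equals |φ − δ| = |+21.1° − (-7.771°)| = 28.871°.
Elevation = 90° − 28.871° = 61.1°.

61.1°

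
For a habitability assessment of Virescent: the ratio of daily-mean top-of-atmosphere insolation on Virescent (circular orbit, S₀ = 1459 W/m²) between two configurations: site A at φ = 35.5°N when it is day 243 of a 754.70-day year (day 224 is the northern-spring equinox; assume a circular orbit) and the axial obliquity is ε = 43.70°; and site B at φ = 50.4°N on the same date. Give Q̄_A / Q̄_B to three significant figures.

Q̄_A / Q̄_B ≈ 1.18

— Configuration A (φ=+35.5°):
Solar longitude: λ_s = 360° × (243 − 224)/754.70 = 9.063°.
sin δ = sin 43.70° × sin 9.063° = 0.10883, so δ = +6.248°.
cos H₀ = −tan(+35.5°) tan(+6.248°) = -0.0781, H₀ = 1.6490 rad.
Bracket: H₀ sin φ sin δ + cos φ cos δ sin H₀ = 1.6490×0.58070×0.10883 + 0.81412×0.99406×0.99695 = 0.104213 + 0.806816 = 0.911029.
Q̄ = (S₀/π) × [bracket] = (1459/π) × 0.911029 = 423.09 W/m².
— Configuration B (φ=+50.4°):
cos H₀ = −tan(+50.4°) tan(+6.248°) = -0.1323, H₀ = 1.7035 rad.
Bracket: H₀ sin φ sin δ + cos φ cos δ sin H₀ = 1.7035×0.77051×0.10883 + 0.63742×0.99406×0.99120 = 0.142846 + 0.628058 = 0.770904.
Q̄ = (S₀/π) × [bracket] = (1459/π) × 0.770904 = 358.02 W/m².
Ratio Q̄_A / Q̄_B = 423.09 / 358.02 = 1.182.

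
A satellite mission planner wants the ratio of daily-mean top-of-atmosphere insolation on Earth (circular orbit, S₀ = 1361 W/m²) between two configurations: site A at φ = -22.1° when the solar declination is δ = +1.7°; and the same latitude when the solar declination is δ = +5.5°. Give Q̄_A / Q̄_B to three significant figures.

Q̄_A / Q̄_B ≈ 1.05

— Configuration A (φ=-22.1°):
cos H₀ = −tan(-22.1°) tan(+1.700°) = 0.0121, H₀ = 1.5587 rad.
Bracket: H₀ sin φ sin δ + cos φ cos δ sin H₀ = 1.5587×-0.37622×0.02967 + 0.92653×0.99956×0.99993 = -0.017399 + 0.926057 = 0.908658.
Q̄ = (S₀/π) × [bracket] = (1361/π) × 0.908658 = 393.65 W/m².
— Configuration B (φ=-22.1°):
cos H₀ = −tan(-22.1°) tan(+5.500°) = 0.0391, H₀ = 1.5317 rad.
Bracket: H₀ sin φ sin δ + cos φ cos δ sin H₀ = 1.5317×-0.37622×0.09585 + 0.92653×0.99540×0.99924 = -0.055234 + 0.921567 = 0.866333.
Q̄ = (S₀/π) × [bracket] = (1361/π) × 0.866333 = 375.31 W/m².
Ratio Q̄_A / Q̄_B = 393.65 / 375.31 = 1.049.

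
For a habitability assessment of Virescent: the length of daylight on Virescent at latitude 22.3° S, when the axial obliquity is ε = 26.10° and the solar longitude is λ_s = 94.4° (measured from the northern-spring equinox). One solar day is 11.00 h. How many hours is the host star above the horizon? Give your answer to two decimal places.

Solar declination: sin δ = sin ε · sin λ_s = sin 26.10° × sin 94.4° = 0.43864, so δ = +26.017°.
cos H₀ = −tan φ · tan δ = −tan(-22.3°) × tan(+26.017°) = 0.2002, so H₀ = 1.3692 rad = 78.45°.
Daylight = 2H₀/(2π) × 11.00 h = (1.3692/π) × 11.00 = 4.79 h.

4.79 h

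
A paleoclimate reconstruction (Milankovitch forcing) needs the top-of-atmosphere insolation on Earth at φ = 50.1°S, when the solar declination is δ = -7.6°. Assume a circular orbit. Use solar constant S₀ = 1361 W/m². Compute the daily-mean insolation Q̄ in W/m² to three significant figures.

Q̄ ≈ 348 W/m²

cos H₀ = −tan(-50.1°) tan(-7.600°) = -0.1596, H₀ = 1.7311 rad.
Bracket: H₀ sin φ sin δ + cos φ cos δ sin H₀ = 1.7311×-0.76717×-0.13226 + 0.64145×0.99122×0.98719 = 0.175648 + 0.627673 = 0.803321.
Q̄ = (S₀/π) × [bracket] = (1361/π) × 0.803321 = 348.0 W/m².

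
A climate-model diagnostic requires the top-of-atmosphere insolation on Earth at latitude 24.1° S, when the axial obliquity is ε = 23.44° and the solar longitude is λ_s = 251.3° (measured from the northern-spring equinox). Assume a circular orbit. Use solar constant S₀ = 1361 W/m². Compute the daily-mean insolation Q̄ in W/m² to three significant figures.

Solar declination: sin δ = sin ε · sin λ_s = sin 23.44° × sin 251.3° = -0.37679, so δ = -22.135°.
cos H₀ = −tan(-24.1°) tan(-22.135°) = -0.1820, H₀ = 1.7538 rad.
Bracket: H₀ sin φ sin δ + cos φ cos δ sin H₀ = 1.7538×-0.40833×-0.37679 + 0.91283×0.92630×0.98331 = 0.269830 + 0.831442 = 1.101272.
Q̄ = (S₀/π) × [bracket] = (1361/π) × 1.101272 = 477.1 W/m².

Q̄ ≈ 477 W/m²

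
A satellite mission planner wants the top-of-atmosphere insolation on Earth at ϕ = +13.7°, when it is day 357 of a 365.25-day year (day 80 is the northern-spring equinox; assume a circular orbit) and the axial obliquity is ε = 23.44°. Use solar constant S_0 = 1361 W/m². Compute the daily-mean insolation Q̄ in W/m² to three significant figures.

Solar longitude: L_s = 360° × (357 − 80)/365.25 = 273.018°.
sin δ = sin 23.44° × sin 273.018° = -0.39724, so δ = -23.406°.
cos h₀ = −tan(+13.7°) tan(-23.406°) = 0.1055, h₀ = 1.4651 rad.
Bracket: h₀ sin ϕ sin δ + cos ϕ cos δ sin h₀ = 1.4651×0.23684×-0.39724 + 0.97155×0.91772×0.99442 = -0.137840 + 0.886636 = 0.748796.
Q̄ = (S_0/π) × [bracket] = (1361/π) × 0.748796 = 324.4 W/m².

Q̄ ≈ 324 W/m²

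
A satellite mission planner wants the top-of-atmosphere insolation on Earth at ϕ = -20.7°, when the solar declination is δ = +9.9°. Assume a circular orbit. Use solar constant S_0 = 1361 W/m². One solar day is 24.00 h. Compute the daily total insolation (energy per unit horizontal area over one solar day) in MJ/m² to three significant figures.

31.0 MJ/m²

cos h₀ = −tan(-20.7°) tan(+9.900°) = 0.0659, h₀ = 1.5048 rad.
Bracket: h₀ sin ϕ sin δ + cos ϕ cos δ sin h₀ = 1.5048×-0.35347×0.17193 + 0.93544×0.98511×0.99782 = -0.091450 + 0.919502 = 0.828052.
Q̄ = (S_0/π) × [bracket] = (1361/π) × 0.828052 = 358.73 W/m².
Daily total = Q̄ × 24.00 h × 3600 s/h = 358.73 × 24.00 × 3600 / 10⁶ = 30.99 MJ/m².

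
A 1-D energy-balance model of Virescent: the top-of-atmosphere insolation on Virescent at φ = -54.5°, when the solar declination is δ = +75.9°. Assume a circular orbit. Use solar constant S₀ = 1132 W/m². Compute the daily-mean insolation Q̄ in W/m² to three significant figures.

Q̄ ≈ 0.00 W/m²

cos H₀ = −tan(-54.5°) tan(+75.900°) = 5.5814 ≥ 1 ⇒ polar night, H₀ = 0 and Q̄ = 0.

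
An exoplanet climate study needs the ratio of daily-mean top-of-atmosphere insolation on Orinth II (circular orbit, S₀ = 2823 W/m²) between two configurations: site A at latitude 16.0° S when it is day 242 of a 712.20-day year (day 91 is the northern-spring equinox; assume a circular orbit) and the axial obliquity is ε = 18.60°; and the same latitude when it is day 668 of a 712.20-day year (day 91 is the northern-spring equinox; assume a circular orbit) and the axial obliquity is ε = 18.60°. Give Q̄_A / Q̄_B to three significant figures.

Q̄_A / Q̄_B ≈ 0.746

— Configuration A (φ=-16.0°):
Solar longitude: λ_s = 360° × (242 − 91)/712.20 = 76.327°.
sin δ = sin 18.60° × sin 76.327° = 0.30992, so δ = +18.054°.
cos H₀ = −tan(-16.0°) tan(+18.054°) = 0.0935, H₀ = 1.4772 rad.
Bracket: H₀ sin φ sin δ + cos φ cos δ sin H₀ = 1.4772×-0.27564×0.30992 + 0.96126×0.95076×0.99562 = -0.126192 + 0.909925 = 0.783733.
Q̄ = (S₀/π) × [bracket] = (2823/π) × 0.783733 = 704.25 W/m².
— Configuration B (φ=-16.0°):
Solar longitude: λ_s = 360° × (668 − 91)/712.20 = 291.660°.
sin δ = sin 18.60° × sin 291.660° = -0.29644, so δ = -17.244°.
cos H₀ = −tan(-16.0°) tan(-17.244°) = -0.0890, H₀ = 1.6599 rad.
Bracket: H₀ sin φ sin δ + cos φ cos δ sin H₀ = 1.6599×-0.27564×-0.29644 + 0.96126×0.95505×0.99603 = 0.135632 + 0.914407 = 1.050039.
Q̄ = (S₀/π) × [bracket] = (2823/π) × 1.050039 = 943.55 W/m².
Ratio Q̄_A / Q̄_B = 704.25 / 943.55 = 0.7464.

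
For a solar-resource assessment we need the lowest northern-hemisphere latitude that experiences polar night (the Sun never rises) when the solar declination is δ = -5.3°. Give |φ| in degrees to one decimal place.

|φ| = 84.7°

Polar night requires cos H₀ = −tan φ tan δ ≥ 1, i.e. tan φ tan δ ≤ −1.
The boundary is |tan φ| · |tan δ| = 1, so |φ| = 90° − |δ| = 90° − 5.3° = 84.7° in the northern hemisphere.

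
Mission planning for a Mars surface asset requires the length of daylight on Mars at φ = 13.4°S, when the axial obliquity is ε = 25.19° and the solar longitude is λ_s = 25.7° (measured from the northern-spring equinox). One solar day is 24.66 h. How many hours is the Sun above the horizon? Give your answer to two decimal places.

Solar declination: sin δ = sin ε · sin λ_s = sin 25.19° × sin 25.7° = 0.18457, so δ = +10.636°.
cos H₀ = −tan φ · tan δ = −tan(-13.4°) × tan(+10.636°) = 0.0447, so H₀ = 1.5260 rad = 87.44°.
Daylight = 2H₀/(2π) × 24.66 h = (1.5260/π) × 24.66 = 11.98 h.

11.98 h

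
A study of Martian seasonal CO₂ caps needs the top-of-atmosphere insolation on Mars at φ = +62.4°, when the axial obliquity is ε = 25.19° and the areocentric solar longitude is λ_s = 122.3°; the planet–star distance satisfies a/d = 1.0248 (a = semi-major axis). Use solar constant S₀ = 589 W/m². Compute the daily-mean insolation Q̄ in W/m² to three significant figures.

sin δ = sin 25.19° × sin 122.3° = 0.35976, so δ = +21.086°.
cos H₀ = −tan(+62.4°) tan(+21.086°) = -0.7375, H₀ = 2.4002 rad.
Bracket: H₀ sin φ sin δ + cos φ cos δ sin H₀ = 2.4002×0.88620×0.35976 + 0.46330×0.93304×0.67530 = 0.765230 + 0.291917 = 1.057147.
Inverse-square distance factor (a/d)² = 1.0248² = 1.050215.
Q̄ = (S₀/π) × 1.050215 × [bracket] = (589/π) × 1.050215 × 1.057147 = 208.2 W/m².

Q̄ ≈ 208 W/m²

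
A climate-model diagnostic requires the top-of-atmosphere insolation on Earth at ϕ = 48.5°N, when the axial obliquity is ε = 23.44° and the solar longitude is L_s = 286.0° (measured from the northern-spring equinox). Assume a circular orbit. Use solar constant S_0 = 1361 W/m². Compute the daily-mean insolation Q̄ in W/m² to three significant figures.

Solar declination: sin δ = sin ε · sin L_s = sin 23.44° × sin 286.0° = -0.38238, so δ = -22.481°.
cos h₀ = −tan(+48.5°) tan(-22.481°) = 0.4677, h₀ = 1.0841 rad.
Bracket: h₀ sin ϕ sin δ + cos ϕ cos δ sin h₀ = 1.0841×0.74896×-0.38238 + 0.66262×0.92401×0.88386 = -0.310472 + 0.541159 = 0.230687.
Q̄ = (S_0/π) × [bracket] = (1361/π) × 0.230687 = 99.94 W/m².

Q̄ ≈ 99.9 W/m²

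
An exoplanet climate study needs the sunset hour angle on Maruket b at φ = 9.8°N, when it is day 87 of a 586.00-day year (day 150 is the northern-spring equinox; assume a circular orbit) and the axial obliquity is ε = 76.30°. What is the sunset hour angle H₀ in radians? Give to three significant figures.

Solar longitude: λ_s = 360° × (87 − 150)/586.00 = -38.703°, i.e. -38.703° + 360° = 321.297°.
sin δ = sin 76.30° × sin 321.297° = -0.60749, so δ = -37.409°.
cos H₀ = −tan φ · tan δ = −tan(+9.8°) × tan(-37.409°) = 0.1321, so H₀ = 1.4383 rad = 82.41°.

H₀ = 1.44 rad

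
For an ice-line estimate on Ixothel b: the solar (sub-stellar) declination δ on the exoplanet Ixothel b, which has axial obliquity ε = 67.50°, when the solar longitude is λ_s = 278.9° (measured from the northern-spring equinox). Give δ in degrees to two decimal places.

δ = -65.89°

sin δ = sin ε · sin λ_s = sin 67.50° × sin 278.9° = -0.912756.
δ = arcsin(-0.912756) = -65.89°.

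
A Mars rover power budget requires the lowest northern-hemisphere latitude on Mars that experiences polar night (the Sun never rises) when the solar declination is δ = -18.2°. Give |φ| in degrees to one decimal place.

Polar night requires cos H₀ = −tan φ tan δ ≥ 1, i.e. tan φ tan δ ≤ −1.
The boundary is |tan φ| · |tan δ| = 1, so |φ| = 90° − |δ| = 90° − 18.2° = 71.8° in the northern hemisphere.

|φ| = 71.8°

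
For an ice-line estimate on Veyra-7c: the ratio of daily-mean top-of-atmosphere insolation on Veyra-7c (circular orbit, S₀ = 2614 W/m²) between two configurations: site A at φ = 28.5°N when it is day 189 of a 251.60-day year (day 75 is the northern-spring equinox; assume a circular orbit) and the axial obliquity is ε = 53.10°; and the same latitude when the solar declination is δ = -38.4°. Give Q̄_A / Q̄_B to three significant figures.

Q̄_A / Q̄_B ≈ 3.60

— Configuration A (φ=+28.5°):
Solar longitude: λ_s = 360° × (189 − 75)/251.60 = 163.116°.
sin δ = sin 53.10° × sin 163.116° = 0.23226, so δ = +13.430°.
cos H₀ = −tan(+28.5°) tan(+13.430°) = -0.1296, H₀ = 1.7008 rad.
Bracket: H₀ sin φ sin δ + cos φ cos δ sin H₀ = 1.7008×0.47716×0.23226 + 0.87882×0.97265×0.99156 = 0.188491 + 0.847570 = 1.036061.
Q̄ = (S₀/π) × [bracket] = (2614/π) × 1.036061 = 862.07 W/m².
— Configuration B (φ=+28.5°):
cos H₀ = −tan(+28.5°) tan(-38.400°) = 0.4303, H₀ = 1.1259 rad.
Bracket: H₀ sin φ sin δ + cos φ cos δ sin H₀ = 1.1259×0.47716×-0.62115 + 0.87882×0.78369×0.90267 = -0.333703 + 0.621689 = 0.287986.
Q̄ = (S₀/π) × [bracket] = (2614/π) × 0.287986 = 239.62 W/m².
Ratio Q̄_A / Q̄_B = 862.07 / 239.62 = 3.598.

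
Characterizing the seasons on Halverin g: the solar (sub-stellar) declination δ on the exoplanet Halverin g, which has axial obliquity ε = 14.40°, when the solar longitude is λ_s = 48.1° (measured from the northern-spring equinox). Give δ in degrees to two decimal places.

δ = +10.67°

sin δ = sin ε · sin λ_s = sin 14.40° × sin 48.1° = 0.185103.
δ = arcsin(0.185103) = +10.67°.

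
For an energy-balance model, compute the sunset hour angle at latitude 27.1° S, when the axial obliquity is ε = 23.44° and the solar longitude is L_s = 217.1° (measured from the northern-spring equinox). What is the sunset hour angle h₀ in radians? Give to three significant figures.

Solar declination: sin δ = sin ε · sin L_s = sin 23.44° × sin 217.1° = -0.23995, so δ = -13.884°.
cos h₀ = −tan ϕ · tan δ = −tan(-27.1°) × tan(-13.884°) = -0.1265, so h₀ = 1.6976 rad = 97.27°.

h₀ = 1.70 rad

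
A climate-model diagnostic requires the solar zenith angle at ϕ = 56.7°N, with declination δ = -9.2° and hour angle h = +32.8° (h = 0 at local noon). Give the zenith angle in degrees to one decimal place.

θ_z = 71.2°

cos θ_z = sin ϕ sin δ + cos ϕ cos δ cos h = -0.133630 + 0.455554 = 0.321924.
θ_z = arccos(0.321924) = 71.2°.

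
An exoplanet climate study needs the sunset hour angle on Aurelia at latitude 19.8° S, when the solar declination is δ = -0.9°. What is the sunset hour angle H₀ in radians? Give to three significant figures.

H₀ = 1.58 rad

cos H₀ = −tan φ · tan δ = −tan(-19.8°) × tan(-0.900°) = -0.0057, so H₀ = 1.5765 rad = 90.32°.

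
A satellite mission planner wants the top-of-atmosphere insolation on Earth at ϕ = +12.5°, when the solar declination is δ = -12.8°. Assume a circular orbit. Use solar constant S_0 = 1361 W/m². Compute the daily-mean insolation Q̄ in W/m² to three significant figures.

Q̄ ≈ 380 W/m²

cos h₀ = −tan(+12.5°) tan(-12.800°) = 0.0504, h₀ = 1.5204 rad.
Bracket: h₀ sin ϕ sin δ + cos ϕ cos δ sin h₀ = 1.5204×0.21644×-0.22155 + 0.97630×0.97515×0.99873 = -0.072907 + 0.950830 = 0.877923.
Q̄ = (S_0/π) × [bracket] = (1361/π) × 0.877923 = 380.3 W/m².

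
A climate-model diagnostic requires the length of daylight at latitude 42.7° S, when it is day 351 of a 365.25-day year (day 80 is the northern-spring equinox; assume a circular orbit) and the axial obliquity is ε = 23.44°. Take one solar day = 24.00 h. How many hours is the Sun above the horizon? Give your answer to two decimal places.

Solar longitude: L_s = 360° × (351 − 80)/365.25 = 267.105°.
sin δ = sin 23.44° × sin 267.105° = -0.39728, so δ = -23.408°.
cos h₀ = −tan ϕ · tan δ = −tan(-42.7°) × tan(-23.408°) = -0.3995, so h₀ = 1.9817 rad = 113.55°.
Daylight = 2h₀/(2π) × 24.00 h = (1.9817/π) × 24.00 = 15.14 h.

15.14 h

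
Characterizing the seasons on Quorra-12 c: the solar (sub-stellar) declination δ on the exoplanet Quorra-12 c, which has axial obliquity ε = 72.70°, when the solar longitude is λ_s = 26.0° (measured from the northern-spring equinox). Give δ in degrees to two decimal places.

sin δ = sin ε · sin λ_s = sin 72.70° × sin 26.0° = 0.418540.
δ = arcsin(0.418540) = +24.74°.

δ = +24.74°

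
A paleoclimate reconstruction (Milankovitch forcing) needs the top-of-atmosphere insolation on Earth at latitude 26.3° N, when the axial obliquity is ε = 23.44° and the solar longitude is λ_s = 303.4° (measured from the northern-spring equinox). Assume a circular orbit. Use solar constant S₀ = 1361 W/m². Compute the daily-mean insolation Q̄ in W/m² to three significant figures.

Q̄ ≈ 272 W/m²

Solar declination: sin δ = sin ε · sin λ_s = sin 23.44° × sin 303.4° = -0.33209, so δ = -19.396°.
cos H₀ = −tan(+26.3°) tan(-19.396°) = 0.1740, H₀ = 1.3959 rad.
Bracket: H₀ sin φ sin δ + cos φ cos δ sin H₀ = 1.3959×0.44307×-0.33209 + 0.89649×0.94325×0.98474 = -0.205391 + 0.832710 = 0.627319.
Q̄ = (S₀/π) × [bracket] = (1361/π) × 0.627319 = 271.8 W/m².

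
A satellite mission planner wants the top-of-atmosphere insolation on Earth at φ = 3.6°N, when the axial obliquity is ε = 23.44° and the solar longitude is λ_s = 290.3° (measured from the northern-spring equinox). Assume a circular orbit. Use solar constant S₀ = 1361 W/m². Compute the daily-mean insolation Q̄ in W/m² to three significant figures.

Q̄ ≈ 385 W/m²

Solar declination: sin δ = sin ε · sin λ_s = sin 23.44° × sin 290.3° = -0.37308, so δ = -21.906°.
cos H₀ = −tan(+3.6°) tan(-21.906°) = 0.0253, H₀ = 1.5455 rad.
Bracket: H₀ sin φ sin δ + cos φ cos δ sin H₀ = 1.5455×0.06279×-0.37308 + 0.99803×0.92780×0.99968 = -0.036204 + 0.925676 = 0.889472.
Q̄ = (S₀/π) × [bracket] = (1361/π) × 0.889472 = 385.3 W/m².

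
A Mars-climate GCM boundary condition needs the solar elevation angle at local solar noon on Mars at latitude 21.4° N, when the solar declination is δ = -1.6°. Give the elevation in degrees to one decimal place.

At local noon the hour angle is zero, so the zenith angle equals |ϕ − δ| = |+21.4° − (-1.600°)| = 23.000°.
Elevation = 90° − 23.000° = 67.0°.

67.0°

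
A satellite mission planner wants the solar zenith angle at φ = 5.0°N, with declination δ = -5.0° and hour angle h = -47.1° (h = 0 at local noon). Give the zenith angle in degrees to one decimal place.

cos θ_z = sin φ sin δ + cos φ cos δ cos h = -0.007596 + 0.675550 = 0.667954.
θ_z = arccos(0.667954) = 48.1°.

θ_z = 48.1°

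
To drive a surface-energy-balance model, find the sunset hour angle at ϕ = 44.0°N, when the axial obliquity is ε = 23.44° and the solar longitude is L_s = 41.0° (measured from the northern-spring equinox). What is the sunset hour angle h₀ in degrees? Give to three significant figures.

h₀ = 105°

Solar declination: sin δ = sin ε · sin L_s = sin 23.44° × sin 41.0° = 0.26097, so δ = +15.128°.
cos h₀ = −tan ϕ · tan δ = −tan(+44.0°) × tan(+15.128°) = -0.2611, so h₀ = 1.8349 rad = 105.13°.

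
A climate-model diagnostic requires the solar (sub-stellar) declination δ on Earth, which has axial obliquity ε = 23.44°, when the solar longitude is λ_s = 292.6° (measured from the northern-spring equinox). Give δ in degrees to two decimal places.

δ = -21.55°

sin δ = sin ε · sin λ_s = sin 23.44° × sin 292.6° = -0.367242.
δ = arcsin(-0.367242) = -21.55°.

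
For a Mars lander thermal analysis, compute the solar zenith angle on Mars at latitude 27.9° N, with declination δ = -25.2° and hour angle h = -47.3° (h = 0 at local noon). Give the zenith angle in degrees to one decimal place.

cos θ_z = sin φ sin δ + cos φ cos δ cos h = -0.199235 + 0.542294 = 0.343059.
θ_z = arccos(0.343059) = 69.9°.

θ_z = 69.9°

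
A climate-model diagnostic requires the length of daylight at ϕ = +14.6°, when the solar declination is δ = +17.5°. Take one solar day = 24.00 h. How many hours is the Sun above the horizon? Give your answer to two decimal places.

12.63 h

cos h₀ = −tan ϕ · tan δ = −tan(+14.6°) × tan(+17.500°) = -0.0821, so h₀ = 1.6530 rad = 94.71°.
Daylight = 2h₀/(2π) × 24.00 h = (1.6530/π) × 24.00 = 12.63 h.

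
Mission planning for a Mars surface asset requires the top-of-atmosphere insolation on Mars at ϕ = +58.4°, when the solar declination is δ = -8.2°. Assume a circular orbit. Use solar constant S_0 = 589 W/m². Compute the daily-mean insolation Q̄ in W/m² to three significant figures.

cos h₀ = −tan(+58.4°) tan(-8.200°) = 0.2342, h₀ = 1.3344 rad.
Bracket: h₀ sin ϕ sin δ + cos ϕ cos δ sin h₀ = 1.3344×0.85173×-0.14263 + 0.52399×0.98978×0.97218 = -0.162106 + 0.504206 = 0.342100.
Q̄ = (S_0/π) × [bracket] = (589/π) × 0.342100 = 64.14 W/m².

Q̄ ≈ 64.1 W/m²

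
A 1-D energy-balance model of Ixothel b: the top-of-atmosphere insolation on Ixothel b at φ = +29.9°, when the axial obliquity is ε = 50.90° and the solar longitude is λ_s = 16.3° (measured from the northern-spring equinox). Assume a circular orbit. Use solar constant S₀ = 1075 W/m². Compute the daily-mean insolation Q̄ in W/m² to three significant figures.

Solar declination: sin δ = sin ε · sin λ_s = sin 50.90° × sin 16.3° = 0.21781, so δ = +12.580°.
cos H₀ = −tan(+29.9°) tan(+12.580°) = -0.1283, H₀ = 1.6995 rad.
Bracket: H₀ sin φ sin δ + cos φ cos δ sin H₀ = 1.6995×0.49849×0.21781 + 0.86690×0.97599×0.99173 = 0.184525 + 0.839089 = 1.023614.
Q̄ = (S₀/π) × [bracket] = (1075/π) × 1.023614 = 350.3 W/m².

Q̄ ≈ 350 W/m²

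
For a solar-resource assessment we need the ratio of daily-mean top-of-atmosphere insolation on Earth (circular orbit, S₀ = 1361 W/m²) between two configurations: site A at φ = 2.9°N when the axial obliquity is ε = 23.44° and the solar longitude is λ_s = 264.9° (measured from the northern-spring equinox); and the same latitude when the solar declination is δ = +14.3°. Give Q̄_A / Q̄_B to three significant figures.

— Configuration A (φ=+2.9°):
Solar declination: sin δ = sin ε · sin λ_s = sin 23.44° × sin 264.9° = -0.39621, so δ = -23.342°.
cos H₀ = −tan(+2.9°) tan(-23.342°) = 0.0219, H₀ = 1.5489 rad.
Bracket: H₀ sin φ sin δ + cos φ cos δ sin H₀ = 1.5489×0.05059×-0.39621 + 0.99872×0.91816×0.99976 = -0.031047 + 0.916765 = 0.885718.
Q̄ = (S₀/π) × [bracket] = (1361/π) × 0.885718 = 383.71 W/m².
— Configuration B (φ=+2.9°):
cos H₀ = −tan(+2.9°) tan(+14.300°) = -0.0129, H₀ = 1.5837 rad.
Bracket: H₀ sin φ sin δ + cos φ cos δ sin H₀ = 1.5837×0.05059×0.24700 + 0.99872×0.96902×0.99992 = 0.019789 + 0.967702 = 0.987491.
Q̄ = (S₀/π) × [bracket] = (1361/π) × 0.987491 = 427.80 W/m².
Ratio Q̄_A / Q̄_B = 383.71 / 427.80 = 0.8969.

Q̄_A / Q̄_B ≈ 0.897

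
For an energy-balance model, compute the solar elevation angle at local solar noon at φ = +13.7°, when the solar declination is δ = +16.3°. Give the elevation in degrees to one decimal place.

At local noon the hour angle is zero, so the zenith angle equals |φ − δ| = |+13.7° − (+16.300°)| = 2.600°.
Elevation = 90° − 2.600° = 87.4°.

87.4°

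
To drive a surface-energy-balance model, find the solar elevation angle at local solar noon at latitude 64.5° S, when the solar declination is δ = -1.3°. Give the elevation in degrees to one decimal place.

26.8°

At local noon the hour angle is zero, so the zenith angle equals |ϕ − δ| = |-64.5° − (-1.300°)| = 63.200°.
Elevation = 90° − 63.200° = 26.8°.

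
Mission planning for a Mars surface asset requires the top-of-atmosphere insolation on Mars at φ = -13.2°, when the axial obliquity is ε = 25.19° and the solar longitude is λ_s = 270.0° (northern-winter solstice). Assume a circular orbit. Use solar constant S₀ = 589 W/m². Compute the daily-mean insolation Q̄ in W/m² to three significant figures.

Solar declination: sin δ = sin ε · sin λ_s = sin 25.19° × sin 270.0° = -0.42562, so δ = -25.190°.
cos H₀ = −tan(-13.2°) tan(-25.190°) = -0.1103, H₀ = 1.6813 rad.
Bracket: H₀ sin φ sin δ + cos φ cos δ sin H₀ = 1.6813×-0.22835×-0.42562 + 0.97358×0.90490×0.99390 = 0.163406 + 0.875618 = 1.039024.
Q̄ = (S₀/π) × [bracket] = (589/π) × 1.039024 = 194.8 W/m².

Q̄ ≈ 195 W/m²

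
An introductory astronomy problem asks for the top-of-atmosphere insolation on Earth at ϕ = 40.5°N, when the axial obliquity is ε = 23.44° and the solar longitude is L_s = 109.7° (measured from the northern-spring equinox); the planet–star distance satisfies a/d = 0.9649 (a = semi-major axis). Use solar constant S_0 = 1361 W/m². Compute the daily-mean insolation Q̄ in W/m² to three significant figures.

Solar declination: sin δ = sin ε · sin L_s = sin 23.44° × sin 109.7° = 0.37451, so δ = +21.994°.
cos h₀ = −tan(+40.5°) tan(+21.994°) = -0.3450, h₀ = 1.9230 rad.
Bracket: h₀ sin ϕ sin δ + cos ϕ cos δ sin h₀ = 1.9230×0.64945×0.37451 + 0.76041×0.92722×0.93862 = 0.467723 + 0.661790 = 1.129513.
Inverse-square distance factor (a/d)² = 0.9649² = 0.931032.
Q̄ = (S_0/π) × 0.931032 × [bracket] = (1361/π) × 0.931032 × 1.129513 = 455.6 W/m².

Q̄ ≈ 456 W/m²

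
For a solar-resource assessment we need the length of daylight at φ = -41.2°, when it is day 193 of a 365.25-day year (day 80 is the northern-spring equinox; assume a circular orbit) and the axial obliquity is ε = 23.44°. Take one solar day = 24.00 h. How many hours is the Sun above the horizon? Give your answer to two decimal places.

Solar longitude: λ_s = 360° × (193 − 80)/365.25 = 111.376°.
sin δ = sin 23.44° × sin 111.376° = 0.37042, so δ = +21.742°.
cos H₀ = −tan φ · tan δ = −tan(-41.2°) × tan(+21.742°) = 0.3491, so H₀ = 1.2142 rad = 69.57°.
Daylight = 2H₀/(2π) × 24.00 h = (1.2142/π) × 24.00 = 9.28 h.

9.28 h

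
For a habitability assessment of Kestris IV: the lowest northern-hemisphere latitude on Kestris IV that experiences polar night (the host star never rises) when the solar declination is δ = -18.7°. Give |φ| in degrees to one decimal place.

|φ| = 71.3°

Polar night requires cos H₀ = −tan φ tan δ ≥ 1, i.e. tan φ tan δ ≤ −1.
The boundary is |tan φ| · |tan δ| = 1, so |φ| = 90° − |δ| = 90° − 18.7° = 71.3° in the northern hemisphere.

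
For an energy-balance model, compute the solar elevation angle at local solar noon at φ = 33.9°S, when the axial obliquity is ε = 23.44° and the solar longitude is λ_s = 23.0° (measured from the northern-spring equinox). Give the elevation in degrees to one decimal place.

Solar declination: sin δ = sin ε · sin λ_s = sin 23.44° × sin 23.0° = 0.15543, so δ = +8.942°.
At local noon the hour angle is zero, so the zenith angle equals |φ − δ| = |-33.9° − (+8.942°)| = 42.842°.
Elevation = 90° − 42.842° = 47.2°.

47.2°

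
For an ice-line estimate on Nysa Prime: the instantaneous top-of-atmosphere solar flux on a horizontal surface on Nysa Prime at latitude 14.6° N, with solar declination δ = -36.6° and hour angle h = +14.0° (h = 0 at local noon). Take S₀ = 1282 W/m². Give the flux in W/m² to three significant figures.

774 W/m²

cos θ_z = sin φ sin δ + cos φ cos δ cos h = -0.150290 + 0.753817 = 0.603527.
Flux = S₀ · cos θ_z = 1282 × 0.603527 = 773.7 W/m².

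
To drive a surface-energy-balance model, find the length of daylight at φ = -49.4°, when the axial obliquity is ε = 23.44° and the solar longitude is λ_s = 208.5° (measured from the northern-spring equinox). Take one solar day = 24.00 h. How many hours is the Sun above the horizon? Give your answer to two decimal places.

Solar declination: sin δ = sin ε · sin λ_s = sin 23.44° × sin 208.5° = -0.18981, so δ = -10.942°.
cos H₀ = −tan φ · tan δ = −tan(-49.4°) × tan(-10.942°) = -0.2256, so H₀ = 1.7983 rad = 103.04°.
Daylight = 2H₀/(2π) × 24.00 h = (1.7983/π) × 24.00 = 13.74 h.

13.74 h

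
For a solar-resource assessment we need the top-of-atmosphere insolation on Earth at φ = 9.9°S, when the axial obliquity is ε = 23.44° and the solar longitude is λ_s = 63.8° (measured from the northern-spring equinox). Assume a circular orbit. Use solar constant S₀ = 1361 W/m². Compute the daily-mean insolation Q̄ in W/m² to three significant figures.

Q̄ ≈ 358 W/m²

Solar declination: sin δ = sin ε · sin λ_s = sin 23.44° × sin 63.8° = 0.35692, so δ = +20.911°.
cos H₀ = −tan(-9.9°) tan(+20.911°) = 0.0667, H₀ = 1.5041 rad.
Bracket: H₀ sin φ sin δ + cos φ cos δ sin H₀ = 1.5041×-0.17193×0.35692 + 0.98511×0.93414×0.99777 = -0.092299 + 0.918179 = 0.825880.
Q̄ = (S₀/π) × [bracket] = (1361/π) × 0.825880 = 357.8 W/m².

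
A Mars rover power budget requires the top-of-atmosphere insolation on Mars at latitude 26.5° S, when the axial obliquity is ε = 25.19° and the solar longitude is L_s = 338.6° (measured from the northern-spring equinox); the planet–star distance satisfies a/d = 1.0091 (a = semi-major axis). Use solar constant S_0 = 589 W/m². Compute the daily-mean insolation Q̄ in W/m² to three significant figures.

Solar declination: sin δ = sin ε · sin L_s = sin 25.19° × sin 338.6° = -0.15530, so δ = -8.934°.
cos h₀ = −tan(-26.5°) tan(-8.934°) = -0.0784, h₀ = 1.6493 rad.
Bracket: h₀ sin ϕ sin δ + cos ϕ cos δ sin h₀ = 1.6493×-0.44620×-0.15530 + 0.89493×0.98787×0.99692 = 0.114288 + 0.881352 = 0.995640.
Inverse-square distance factor (a/d)² = 1.0091² = 1.018283.
Q̄ = (S_0/π) × 1.018283 × [bracket] = (589/π) × 1.018283 × 0.995640 = 190.1 W/m².

Q̄ ≈ 190 W/m²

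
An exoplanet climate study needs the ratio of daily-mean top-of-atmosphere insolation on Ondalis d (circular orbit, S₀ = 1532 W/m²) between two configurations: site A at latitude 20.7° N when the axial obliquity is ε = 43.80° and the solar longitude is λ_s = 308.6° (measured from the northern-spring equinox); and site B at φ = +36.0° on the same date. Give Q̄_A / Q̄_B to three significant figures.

— Configuration A (φ=+20.7°):
Solar declination: sin δ = sin ε · sin λ_s = sin 43.80° × sin 308.6° = -0.54092, so δ = -32.747°.
cos H₀ = −tan(+20.7°) tan(-32.747°) = 0.2430, H₀ = 1.3253 rad.
Bracket: H₀ sin φ sin δ + cos φ cos δ sin H₀ = 1.3253×0.35347×-0.54092 + 0.93544×0.84107×0.97002 = -0.253396 + 0.763183 = 0.509787.
Q̄ = (S₀/π) × [bracket] = (1532/π) × 0.509787 = 248.60 W/m².
— Configuration B (φ=+36.0°):
cos H₀ = −tan(+36.0°) tan(-32.747°) = 0.4673, H₀ = 1.0846 rad.
Bracket: H₀ sin φ sin δ + cos φ cos δ sin H₀ = 1.0846×0.58779×-0.54092 + 0.80902×0.84107×0.88412 = -0.344846 + 0.601593 = 0.256747.
Q̄ = (S₀/π) × [bracket] = (1532/π) × 0.256747 = 125.20 W/m².
Ratio Q̄_A / Q̄_B = 248.60 / 125.20 = 1.986.

Q̄_A / Q̄_B ≈ 1.99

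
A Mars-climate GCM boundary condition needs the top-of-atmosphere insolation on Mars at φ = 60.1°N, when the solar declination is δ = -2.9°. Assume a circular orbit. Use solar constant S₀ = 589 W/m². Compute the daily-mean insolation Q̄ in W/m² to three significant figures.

cos H₀ = −tan(+60.1°) tan(-2.900°) = 0.0881, H₀ = 1.4826 rad.
Bracket: H₀ sin φ sin δ + cos φ cos δ sin H₀ = 1.4826×0.86690×-0.05059 + 0.49849×0.99872×0.99611 = -0.065022 + 0.495915 = 0.430893.
Q̄ = (S₀/π) × [bracket] = (589/π) × 0.430893 = 80.79 W/m².

Q̄ ≈ 80.8 W/m²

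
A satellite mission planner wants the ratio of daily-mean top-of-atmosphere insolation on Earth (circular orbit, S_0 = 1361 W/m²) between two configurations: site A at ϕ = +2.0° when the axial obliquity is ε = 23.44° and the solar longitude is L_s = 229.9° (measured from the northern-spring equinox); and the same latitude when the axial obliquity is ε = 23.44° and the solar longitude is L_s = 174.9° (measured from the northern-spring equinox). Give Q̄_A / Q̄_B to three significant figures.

Q̄_A / Q̄_B ≈ 0.935

— Configuration A (ϕ=+2.0°):
Solar declination: sin δ = sin ε · sin L_s = sin 23.44° × sin 229.9° = -0.30428, so δ = -17.715°.
cos h₀ = −tan(+2.0°) tan(-17.715°) = 0.0112, h₀ = 1.5596 rad.
Bracket: h₀ sin ϕ sin δ + cos ϕ cos δ sin h₀ = 1.5596×0.03490×-0.30428 + 0.99939×0.95258×0.99994 = -0.016562 + 0.951942 = 0.935380.
Q̄ = (S_0/π) × [bracket] = (1361/π) × 0.935380 = 405.23 W/m².
— Configuration B (ϕ=+2.0°):
Solar declination: sin δ = sin ε · sin L_s = sin 23.44° × sin 174.9° = 0.03536, so δ = +2.026°.
cos h₀ = −tan(+2.0°) tan(+2.026°) = -0.0012, h₀ = 1.5720 rad.
Bracket: h₀ sin ϕ sin δ + cos ϕ cos δ sin h₀ = 1.5720×0.03490×0.03536 + 0.99939×0.99937×1.00000 = 0.001940 + 0.998760 = 1.000700.
Q̄ = (S_0/π) × [bracket] = (1361/π) × 1.000700 = 433.52 W/m².
Ratio Q̄_A / Q̄_B = 405.23 / 433.52 = 0.9347.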